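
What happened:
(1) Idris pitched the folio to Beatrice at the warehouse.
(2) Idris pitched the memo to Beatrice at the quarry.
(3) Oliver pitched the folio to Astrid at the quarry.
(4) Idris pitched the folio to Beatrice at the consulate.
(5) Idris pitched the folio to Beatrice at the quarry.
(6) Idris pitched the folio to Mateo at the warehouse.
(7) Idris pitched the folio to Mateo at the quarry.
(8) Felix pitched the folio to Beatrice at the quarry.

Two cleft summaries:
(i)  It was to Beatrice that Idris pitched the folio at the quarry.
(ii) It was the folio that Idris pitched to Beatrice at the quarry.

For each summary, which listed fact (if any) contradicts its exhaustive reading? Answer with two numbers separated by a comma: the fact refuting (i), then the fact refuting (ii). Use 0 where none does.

Summary (i) focuses "Beatrice" (the recipient); background same agent, thing, setting (Idris / the folio / at the quarry). Fact (7) matches that background with recipient = Mateo — refutes (i).
Summary (ii) focuses "the folio" (the thing); background same agent, recipient, setting (Idris / Beatrice / at the quarry). Fact (2) matches that background with thing = the memo — refutes (ii).

7, 2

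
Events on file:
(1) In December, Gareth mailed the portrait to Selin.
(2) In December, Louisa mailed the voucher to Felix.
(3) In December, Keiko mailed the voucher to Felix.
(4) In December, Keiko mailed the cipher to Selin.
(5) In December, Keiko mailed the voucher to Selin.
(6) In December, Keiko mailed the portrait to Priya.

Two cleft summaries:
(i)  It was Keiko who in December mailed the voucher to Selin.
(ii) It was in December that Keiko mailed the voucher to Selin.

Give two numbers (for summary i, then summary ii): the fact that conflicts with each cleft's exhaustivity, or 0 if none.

(i): focus "Keiko". No fact shares the voucher as thing and Selin as recipient and in December as setting with a different agent. 0.
(ii): focus "in December". No fact shares Keiko as agent and the voucher as thing and Selin as recipient with a different setting. 0.

0, 0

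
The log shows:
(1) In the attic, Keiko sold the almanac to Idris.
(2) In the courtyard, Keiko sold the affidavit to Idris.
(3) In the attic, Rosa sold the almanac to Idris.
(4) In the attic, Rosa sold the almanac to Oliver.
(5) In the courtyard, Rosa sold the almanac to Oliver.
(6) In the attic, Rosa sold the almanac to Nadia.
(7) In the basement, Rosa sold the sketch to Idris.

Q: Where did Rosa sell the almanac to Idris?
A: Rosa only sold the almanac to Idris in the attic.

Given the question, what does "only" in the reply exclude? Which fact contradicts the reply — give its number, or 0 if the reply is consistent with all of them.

0

Answering "Where did ...?" puts focus on the setting — here, "in the attic".
"Only" then excludes alternative settings while the background — same agent, thing, recipient (Rosa / the almanac / Idris) — is held fixed.
No fact keeps same agent, thing, recipient (Rosa / the almanac / Idris) while changing the setting; every other fact differs on something backgrounded. The reply stands.
(Fact (4) would refute a reading with focus on the recipient — but that is not what the question asks.)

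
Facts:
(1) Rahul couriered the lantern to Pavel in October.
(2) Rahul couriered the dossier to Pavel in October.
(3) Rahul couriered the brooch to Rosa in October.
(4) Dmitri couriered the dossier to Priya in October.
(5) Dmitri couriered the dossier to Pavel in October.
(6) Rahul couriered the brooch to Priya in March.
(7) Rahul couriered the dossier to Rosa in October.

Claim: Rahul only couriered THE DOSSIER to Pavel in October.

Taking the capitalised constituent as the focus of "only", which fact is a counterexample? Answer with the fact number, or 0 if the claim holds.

1

Focus (in capitals) is "the dossier" — the thing. "Only" excludes alternative things while holding fixed same agent, recipient, setting (Rahul / Pavel / in October).
Fact (1) matches on same agent, recipient, setting (Rahul / Pavel / in October), but has thing = the lantern instead. That refutes the claim.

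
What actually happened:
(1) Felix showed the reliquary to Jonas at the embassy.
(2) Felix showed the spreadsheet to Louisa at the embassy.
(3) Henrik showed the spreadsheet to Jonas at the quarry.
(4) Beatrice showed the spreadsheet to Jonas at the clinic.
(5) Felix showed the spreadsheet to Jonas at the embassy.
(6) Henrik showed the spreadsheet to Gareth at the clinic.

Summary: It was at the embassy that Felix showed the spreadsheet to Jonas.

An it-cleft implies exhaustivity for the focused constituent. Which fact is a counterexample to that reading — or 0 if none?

0

The cleft puts "at the embassy" in focus and presupposes the open proposition with agent = Felix, thing = the spreadsheet, recipient = Jonas.
Exhaustivity: at the embassy is the only setting satisfying that background.
Every other fact differs from the presupposition on some backgrounded slot, so none challenges the exhaustivity.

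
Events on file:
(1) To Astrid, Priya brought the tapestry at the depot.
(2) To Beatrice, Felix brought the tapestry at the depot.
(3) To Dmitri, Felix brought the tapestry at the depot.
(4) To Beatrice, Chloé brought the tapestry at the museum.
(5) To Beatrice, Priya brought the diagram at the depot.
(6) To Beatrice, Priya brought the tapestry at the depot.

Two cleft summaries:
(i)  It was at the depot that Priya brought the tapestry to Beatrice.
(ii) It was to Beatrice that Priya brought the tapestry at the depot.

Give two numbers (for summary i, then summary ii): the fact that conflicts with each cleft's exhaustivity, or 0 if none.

(i): focus "at the depot". No fact shares Priya as agent and the tapestry as thing and Beatrice as recipient with a different setting. 0.
(ii): focus "Beatrice". Looking for Priya as agent and the tapestry as thing and at the depot as setting with some other recipient — fact (1) has Astrid there. Refuted.

0, 1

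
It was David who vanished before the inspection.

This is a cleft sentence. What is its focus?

David

In an it-cleft "It was X that/who ...", the clefted constituent X is the focus; the that/who-clause expresses the presupposed open proposition.
Here the focus is "David". The backgrounded (presupposed) material includes "before the inspection".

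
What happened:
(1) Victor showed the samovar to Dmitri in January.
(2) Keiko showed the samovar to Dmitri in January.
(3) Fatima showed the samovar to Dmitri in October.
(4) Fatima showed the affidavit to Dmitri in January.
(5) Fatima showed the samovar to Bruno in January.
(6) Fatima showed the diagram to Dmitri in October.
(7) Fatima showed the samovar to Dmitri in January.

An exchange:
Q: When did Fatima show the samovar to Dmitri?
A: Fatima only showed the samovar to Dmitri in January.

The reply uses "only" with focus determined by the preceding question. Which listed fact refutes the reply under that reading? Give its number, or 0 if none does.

3

The question "When did ...?" targets the setting, so in the reply the focus falls on "in January".
"Only" then excludes alternative settings while the background — Fatima as agent and the samovar as thing and Dmitri as recipient — is held fixed.
Fact (3) keeps Fatima as agent and the samovar as thing and Dmitri as recipient but has setting = in October; that refutes the reply.
(Fact (4) would refute a reading with focus on the thing — but that is not what the question asks.)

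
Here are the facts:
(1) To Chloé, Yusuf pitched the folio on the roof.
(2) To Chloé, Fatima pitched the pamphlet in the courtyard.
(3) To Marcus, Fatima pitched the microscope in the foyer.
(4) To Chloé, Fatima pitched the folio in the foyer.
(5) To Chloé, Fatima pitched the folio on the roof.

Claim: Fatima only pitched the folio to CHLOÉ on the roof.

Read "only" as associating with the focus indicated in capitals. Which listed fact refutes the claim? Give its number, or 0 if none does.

Focus (in capitals) is "Chloé" — the recipient. "Only" excludes alternative recipients while holding fixed Fatima as agent and the folio as thing and on the roof as setting.
No fact matches Fatima as agent and the folio as thing and on the roof as setting with a different recipient — every other fact differs on at least one backgrounded slot. So no fact refutes it.

0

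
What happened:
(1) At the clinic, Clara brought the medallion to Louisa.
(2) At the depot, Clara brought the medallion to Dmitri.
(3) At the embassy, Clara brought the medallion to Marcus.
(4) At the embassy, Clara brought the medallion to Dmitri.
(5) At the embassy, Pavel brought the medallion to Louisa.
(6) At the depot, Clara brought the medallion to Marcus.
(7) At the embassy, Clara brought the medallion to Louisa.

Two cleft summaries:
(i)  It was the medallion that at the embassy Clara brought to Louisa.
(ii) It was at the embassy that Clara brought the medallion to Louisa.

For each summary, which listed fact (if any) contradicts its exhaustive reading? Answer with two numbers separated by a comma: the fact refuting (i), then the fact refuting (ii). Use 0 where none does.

Summary (i) focuses "the medallion" (the thing); background agent = Clara, recipient = Louisa, setting = at the embassy. No fact matches that background with a different thing, so 0.
Summary (ii) focuses "at the embassy" (the setting); background agent = Clara, thing = the medallion, recipient = Louisa. Fact (1) matches that background with setting = at the clinic — refutes (ii).

0, 1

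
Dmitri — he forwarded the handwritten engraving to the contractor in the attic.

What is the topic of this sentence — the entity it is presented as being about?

The construction explicitly marks "Dmitri" as what the sentence is about — the topic.
The remainder of the clause is the comment (what is said about the topic).

Dmitri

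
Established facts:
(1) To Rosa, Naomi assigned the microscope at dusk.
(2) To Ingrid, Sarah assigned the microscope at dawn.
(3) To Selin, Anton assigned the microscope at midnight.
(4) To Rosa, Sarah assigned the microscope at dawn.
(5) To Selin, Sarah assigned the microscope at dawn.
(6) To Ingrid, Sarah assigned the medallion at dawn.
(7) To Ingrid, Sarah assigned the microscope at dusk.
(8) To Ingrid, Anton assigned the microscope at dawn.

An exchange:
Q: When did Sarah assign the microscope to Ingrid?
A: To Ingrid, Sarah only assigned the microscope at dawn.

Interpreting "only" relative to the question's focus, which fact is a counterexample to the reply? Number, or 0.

7

Answering "When did ...?" puts focus on the setting — here, "at dawn".
"Only" then excludes alternative settings while the background — agent = Sarah, thing = the microscope, recipient = Ingrid — is held fixed.
Fact (7) shares the background with a different setting (at dusk) — counterexample.
(Fact (6) would refute a reading with focus on the thing — but that is not what the question asks.)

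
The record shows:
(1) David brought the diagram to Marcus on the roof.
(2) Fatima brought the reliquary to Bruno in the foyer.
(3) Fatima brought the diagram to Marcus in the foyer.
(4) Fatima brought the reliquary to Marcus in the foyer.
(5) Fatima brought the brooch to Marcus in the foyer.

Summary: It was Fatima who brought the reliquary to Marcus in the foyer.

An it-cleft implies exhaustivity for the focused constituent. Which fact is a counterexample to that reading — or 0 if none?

The cleft puts "Fatima" in focus and presupposes the open proposition with thing = the reliquary, recipient = Marcus, setting = in the foyer.
Exhaustivity: Fatima is the only agent satisfying that background.
Every other fact differs from the presupposition on some backgrounded slot, so none challenges the exhaustivity.

0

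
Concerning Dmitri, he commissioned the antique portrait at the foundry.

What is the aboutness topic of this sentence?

The construction explicitly marks "Dmitri" as what the sentence is about — the topic.
The remainder of the clause is the comment (what is said about the topic).

Dmitri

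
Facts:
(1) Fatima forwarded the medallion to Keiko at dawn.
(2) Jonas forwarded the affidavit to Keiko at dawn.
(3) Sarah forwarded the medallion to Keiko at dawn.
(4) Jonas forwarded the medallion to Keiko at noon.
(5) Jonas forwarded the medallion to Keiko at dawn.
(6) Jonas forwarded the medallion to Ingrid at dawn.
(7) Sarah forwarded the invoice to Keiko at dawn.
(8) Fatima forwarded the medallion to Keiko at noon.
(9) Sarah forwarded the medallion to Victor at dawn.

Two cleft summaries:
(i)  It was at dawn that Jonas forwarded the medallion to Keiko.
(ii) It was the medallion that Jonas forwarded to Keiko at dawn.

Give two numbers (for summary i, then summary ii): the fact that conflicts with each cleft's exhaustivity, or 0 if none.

(i): focus "at dawn". Looking for Jonas as agent and the medallion as thing and Keiko as recipient with some other setting — fact (4) has at noon there. Refuted.
(ii): focus "the medallion". Looking for Jonas as agent and Keiko as recipient and at dawn as setting with some other thing — fact (2) has the affidavit there. Refuted.

4, 2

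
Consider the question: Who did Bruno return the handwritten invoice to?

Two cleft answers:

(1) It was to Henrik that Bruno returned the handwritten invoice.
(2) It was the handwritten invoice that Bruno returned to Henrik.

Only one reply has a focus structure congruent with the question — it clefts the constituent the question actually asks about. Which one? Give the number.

The question word "who" targets the recipient.
Option (1) clefts "to Henrik" — that matches what the question asks about.
Option (2) clefts "the handwritten invoice" — the direct object, not what was asked.
So the congruent reply is (1).

1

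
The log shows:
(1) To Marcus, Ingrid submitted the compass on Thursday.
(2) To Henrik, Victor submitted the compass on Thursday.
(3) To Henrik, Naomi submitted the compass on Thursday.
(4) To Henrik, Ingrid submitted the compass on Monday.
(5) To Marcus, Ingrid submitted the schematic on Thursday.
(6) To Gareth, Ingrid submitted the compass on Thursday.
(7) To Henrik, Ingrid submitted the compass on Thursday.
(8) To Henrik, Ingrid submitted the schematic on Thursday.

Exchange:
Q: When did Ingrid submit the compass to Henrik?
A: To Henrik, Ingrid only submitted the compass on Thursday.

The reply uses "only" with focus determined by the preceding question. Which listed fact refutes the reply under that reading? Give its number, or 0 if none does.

4

Answering "When did ...?" puts focus on the setting — here, "on Thursday".
"Only" then excludes alternative settings while the background — same agent, thing, recipient (Ingrid / the compass / Henrik) — is held fixed.
Fact (4) keeps same agent, thing, recipient (Ingrid / the compass / Henrik) but has setting = on Monday; that refutes the reply.
(Fact (1) would refute a reading with focus on the recipient — but that is not what the question asks.)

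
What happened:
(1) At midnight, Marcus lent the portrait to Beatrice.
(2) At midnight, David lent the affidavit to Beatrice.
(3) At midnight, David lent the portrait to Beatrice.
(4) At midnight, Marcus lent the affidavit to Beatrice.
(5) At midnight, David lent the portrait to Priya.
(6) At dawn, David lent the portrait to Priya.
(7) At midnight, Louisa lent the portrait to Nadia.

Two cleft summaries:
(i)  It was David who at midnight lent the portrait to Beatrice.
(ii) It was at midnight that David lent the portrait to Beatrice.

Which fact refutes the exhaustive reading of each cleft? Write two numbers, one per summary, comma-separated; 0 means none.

(i): focus "David". Looking for same thing, recipient, setting (the portrait / Beatrice / at midnight) with some other agent — fact (1) has Marcus there. Refuted.
(ii): focus "at midnight". No fact shares same agent, thing, recipient (David / the portrait / Beatrice) with a different setting. 0.

1, 0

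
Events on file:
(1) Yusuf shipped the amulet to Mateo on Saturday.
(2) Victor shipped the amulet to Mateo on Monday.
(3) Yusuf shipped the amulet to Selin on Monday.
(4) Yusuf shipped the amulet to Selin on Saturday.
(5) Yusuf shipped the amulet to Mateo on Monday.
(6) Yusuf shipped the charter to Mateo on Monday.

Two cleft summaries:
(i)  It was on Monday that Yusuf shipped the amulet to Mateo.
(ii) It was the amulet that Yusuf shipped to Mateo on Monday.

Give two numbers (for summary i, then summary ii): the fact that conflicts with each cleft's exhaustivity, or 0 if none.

1, 6

Summary (i) focuses "on Monday" (the setting); background Yusuf as agent and the amulet as thing and Mateo as recipient. Fact (1) matches that background with setting = on Saturday — refutes (i).
Summary (ii) focuses "the amulet" (the thing); background Yusuf as agent and Mateo as recipient and on Monday as setting. Fact (6) matches that background with thing = the charter — refutes (ii).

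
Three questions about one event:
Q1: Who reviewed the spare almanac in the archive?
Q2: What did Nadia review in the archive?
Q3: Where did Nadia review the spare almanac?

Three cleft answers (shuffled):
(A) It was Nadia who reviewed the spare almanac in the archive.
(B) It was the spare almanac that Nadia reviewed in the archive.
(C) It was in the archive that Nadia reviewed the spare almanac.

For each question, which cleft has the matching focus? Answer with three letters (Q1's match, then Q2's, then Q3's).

ABC

Q1 asks about the subject (agent); cleft (A) focuses "Nadia", which is the subject (agent) — so Q1 → A.
Q2 asks about the direct object; cleft (B) focuses "the spare almanac", which is the direct object — so Q2 → B.
Q3 asks about the location; cleft (C) focuses "in the archive", which is the location — so Q3 → C.
Mapping: Q1→A, Q2→B, Q3→C.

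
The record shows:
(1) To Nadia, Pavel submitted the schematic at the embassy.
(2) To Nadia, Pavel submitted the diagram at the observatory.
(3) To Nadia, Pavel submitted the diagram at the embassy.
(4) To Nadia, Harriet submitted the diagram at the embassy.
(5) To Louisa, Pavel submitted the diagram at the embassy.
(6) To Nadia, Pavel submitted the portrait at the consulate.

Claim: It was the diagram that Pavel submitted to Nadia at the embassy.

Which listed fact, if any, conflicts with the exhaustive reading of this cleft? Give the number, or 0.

Focus of the cleft: "the diagram" (the thing). Presupposed background: same agent, recipient, setting (Pavel / Nadia / at the embassy).
Exhaustivity: the diagram is the only thing satisfying that background.
But fact (1) also has same agent, recipient, setting (Pavel / Nadia / at the embassy), with thing = the schematic — so the exhaustive reading fails.

1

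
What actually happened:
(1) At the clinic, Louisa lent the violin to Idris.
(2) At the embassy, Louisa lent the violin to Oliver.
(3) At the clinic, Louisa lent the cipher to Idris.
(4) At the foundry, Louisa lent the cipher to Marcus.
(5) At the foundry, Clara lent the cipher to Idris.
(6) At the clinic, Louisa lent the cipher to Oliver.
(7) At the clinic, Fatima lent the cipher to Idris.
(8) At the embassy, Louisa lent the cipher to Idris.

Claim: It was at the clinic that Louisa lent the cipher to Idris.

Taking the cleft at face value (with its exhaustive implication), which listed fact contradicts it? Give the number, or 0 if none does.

The cleft puts "at the clinic" in focus and presupposes the open proposition with Louisa as agent and the cipher as thing and Idris as recipient.
Exhaustivity: at the clinic is the only setting satisfying that background.
Fact (8) shares the background but with setting = at the embassy; exhaustivity is violated.

8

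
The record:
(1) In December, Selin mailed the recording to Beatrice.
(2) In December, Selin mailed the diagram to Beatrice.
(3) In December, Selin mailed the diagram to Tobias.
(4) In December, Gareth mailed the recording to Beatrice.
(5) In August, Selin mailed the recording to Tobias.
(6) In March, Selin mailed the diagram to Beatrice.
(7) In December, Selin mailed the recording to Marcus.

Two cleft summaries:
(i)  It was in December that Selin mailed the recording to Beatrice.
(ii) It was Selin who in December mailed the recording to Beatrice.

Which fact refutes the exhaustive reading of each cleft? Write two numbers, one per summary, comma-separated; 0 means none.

Summary (i) focuses "in December" (the setting); background agent = Selin, thing = the recording, recipient = Beatrice. No fact matches that background with a different setting, so 0.
Summary (ii) focuses "Selin" (the agent); background thing = the recording, recipient = Beatrice, setting = in December. Fact (4) matches that background with agent = Gareth — refutes (ii).

0, 4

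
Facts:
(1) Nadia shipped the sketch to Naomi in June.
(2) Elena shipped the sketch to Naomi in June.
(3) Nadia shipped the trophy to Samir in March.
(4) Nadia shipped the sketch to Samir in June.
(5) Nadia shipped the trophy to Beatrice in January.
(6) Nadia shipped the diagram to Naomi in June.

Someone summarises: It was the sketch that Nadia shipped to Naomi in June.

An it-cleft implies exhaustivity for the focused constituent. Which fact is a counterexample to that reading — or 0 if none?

6

Focus of the cleft: "the sketch" (the thing). Presupposed background: agent = Nadia, recipient = Naomi, setting = in June.
The exhaustive reading says no other thing fits that background.
Fact (6) shares the background but with thing = the diagram; exhaustivity is violated.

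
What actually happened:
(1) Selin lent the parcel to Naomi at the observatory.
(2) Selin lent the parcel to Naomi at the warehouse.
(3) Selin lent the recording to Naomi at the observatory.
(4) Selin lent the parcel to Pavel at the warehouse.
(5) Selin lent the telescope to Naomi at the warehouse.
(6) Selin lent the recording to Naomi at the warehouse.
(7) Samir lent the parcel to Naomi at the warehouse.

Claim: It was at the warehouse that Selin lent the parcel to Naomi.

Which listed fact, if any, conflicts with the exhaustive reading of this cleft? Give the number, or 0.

Focus of the cleft: "at the warehouse" (the setting). Presupposed background: same agent, thing, recipient (Selin / the parcel / Naomi).
The exhaustive reading says no other setting fits that background.
Fact (1) shares the background but with setting = at the observatory; exhaustivity is violated.

1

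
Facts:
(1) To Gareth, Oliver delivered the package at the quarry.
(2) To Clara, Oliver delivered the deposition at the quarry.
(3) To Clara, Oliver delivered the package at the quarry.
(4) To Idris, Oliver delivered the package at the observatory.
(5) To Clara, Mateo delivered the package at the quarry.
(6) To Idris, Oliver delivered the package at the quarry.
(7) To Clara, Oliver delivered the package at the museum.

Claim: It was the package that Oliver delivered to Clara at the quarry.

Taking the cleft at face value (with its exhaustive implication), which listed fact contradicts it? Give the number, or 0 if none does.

Focus of the cleft: "the package" (the thing). Presupposed background: agent = Oliver, recipient = Clara, setting = at the quarry.
Exhaustivity: the package is the only thing satisfying that background.
But fact (2) also has agent = Oliver, recipient = Clara, setting = at the quarry, with thing = the deposition — so the exhaustive reading fails.

2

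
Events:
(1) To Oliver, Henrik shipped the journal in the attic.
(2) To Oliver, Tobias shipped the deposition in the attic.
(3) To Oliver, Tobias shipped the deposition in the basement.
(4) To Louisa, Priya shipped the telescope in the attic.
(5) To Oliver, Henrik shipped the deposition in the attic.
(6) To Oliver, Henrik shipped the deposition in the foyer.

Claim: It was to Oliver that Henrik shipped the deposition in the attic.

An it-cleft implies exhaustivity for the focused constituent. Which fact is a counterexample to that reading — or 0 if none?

0

The cleft puts "Oliver" in focus and presupposes the open proposition with agent = Henrik, thing = the deposition, setting = in the attic.
Exhaustivity: Oliver is the only recipient satisfying that background.
No listed fact matches the background with a different recipient. Exhaustivity holds.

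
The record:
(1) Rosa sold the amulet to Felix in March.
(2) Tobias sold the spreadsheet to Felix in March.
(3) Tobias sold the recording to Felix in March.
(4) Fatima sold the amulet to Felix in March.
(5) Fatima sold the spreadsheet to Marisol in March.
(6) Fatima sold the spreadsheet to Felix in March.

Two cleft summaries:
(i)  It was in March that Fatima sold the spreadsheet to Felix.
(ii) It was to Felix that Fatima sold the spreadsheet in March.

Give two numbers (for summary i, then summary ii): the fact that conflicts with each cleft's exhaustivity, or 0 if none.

(i): focus "in March". No fact shares agent = Fatima, thing = the spreadsheet, recipient = Felix with a different setting. 0.
(ii): focus "Felix". Looking for agent = Fatima, thing = the spreadsheet, setting = in March with some other recipient — fact (5) has Marisol there. Refuted.

0, 5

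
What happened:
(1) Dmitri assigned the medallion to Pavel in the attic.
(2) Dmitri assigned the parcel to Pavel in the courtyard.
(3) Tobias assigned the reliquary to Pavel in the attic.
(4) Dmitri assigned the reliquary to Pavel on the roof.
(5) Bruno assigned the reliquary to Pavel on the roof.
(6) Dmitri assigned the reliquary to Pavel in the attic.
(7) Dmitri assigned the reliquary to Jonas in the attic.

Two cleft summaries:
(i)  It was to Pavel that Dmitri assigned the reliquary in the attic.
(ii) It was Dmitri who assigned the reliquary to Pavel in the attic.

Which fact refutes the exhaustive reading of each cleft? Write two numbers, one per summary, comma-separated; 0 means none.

7, 3

(i): focus "Pavel". Looking for Dmitri as agent and the reliquary as thing and in the attic as setting with some other recipient — fact (7) has Jonas there. Refuted.
(ii): focus "Dmitri". Looking for the reliquary as thing and Pavel as recipient and in the attic as setting with some other agent — fact (3) has Tobias there. Refuted.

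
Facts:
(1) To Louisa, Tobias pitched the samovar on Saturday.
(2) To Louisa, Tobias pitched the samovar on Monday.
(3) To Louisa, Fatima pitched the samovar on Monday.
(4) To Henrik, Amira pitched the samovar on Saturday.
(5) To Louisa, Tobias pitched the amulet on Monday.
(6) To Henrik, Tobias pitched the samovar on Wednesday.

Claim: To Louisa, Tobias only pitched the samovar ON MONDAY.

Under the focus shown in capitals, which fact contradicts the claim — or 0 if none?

Focus (in capitals) is "on Monday" — the setting. "Only" excludes alternative settings while holding fixed same agent, thing, recipient (Tobias / the samovar / Louisa).
Fact (1) matches on same agent, thing, recipient (Tobias / the samovar / Louisa), but has setting = on Saturday instead. That refutes the claim.

1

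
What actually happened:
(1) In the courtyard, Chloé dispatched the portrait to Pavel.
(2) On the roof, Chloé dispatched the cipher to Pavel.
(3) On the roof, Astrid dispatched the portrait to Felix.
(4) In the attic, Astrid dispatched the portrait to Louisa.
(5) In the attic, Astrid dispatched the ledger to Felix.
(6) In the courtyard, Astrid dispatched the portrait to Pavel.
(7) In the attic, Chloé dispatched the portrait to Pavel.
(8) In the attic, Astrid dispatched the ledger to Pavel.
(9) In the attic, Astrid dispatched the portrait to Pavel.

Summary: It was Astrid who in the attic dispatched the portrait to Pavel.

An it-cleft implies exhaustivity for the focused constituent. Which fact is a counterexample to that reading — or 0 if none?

7

The cleft puts "Astrid" in focus and presupposes the open proposition with thing = the portrait, recipient = Pavel, setting = in the attic.
The exhaustive reading says no other agent fits that background.
But fact (7) also has thing = the portrait, recipient = Pavel, setting = in the attic, with agent = Chloé — so the exhaustive reading fails.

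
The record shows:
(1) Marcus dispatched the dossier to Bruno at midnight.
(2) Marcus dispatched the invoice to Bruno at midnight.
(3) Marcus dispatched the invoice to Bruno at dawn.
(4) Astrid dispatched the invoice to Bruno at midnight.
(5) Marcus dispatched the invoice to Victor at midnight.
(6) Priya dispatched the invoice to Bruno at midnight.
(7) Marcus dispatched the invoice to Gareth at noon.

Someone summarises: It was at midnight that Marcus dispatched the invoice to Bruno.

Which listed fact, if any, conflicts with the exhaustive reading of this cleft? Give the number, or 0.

The cleft puts "at midnight" in focus and presupposes the open proposition with Marcus as agent and the invoice as thing and Bruno as recipient.
Exhaustivity: at midnight is the only setting satisfying that background.
But fact (3) also has Marcus as agent and the invoice as thing and Bruno as recipient, with setting = at dawn — so the exhaustive reading fails.

3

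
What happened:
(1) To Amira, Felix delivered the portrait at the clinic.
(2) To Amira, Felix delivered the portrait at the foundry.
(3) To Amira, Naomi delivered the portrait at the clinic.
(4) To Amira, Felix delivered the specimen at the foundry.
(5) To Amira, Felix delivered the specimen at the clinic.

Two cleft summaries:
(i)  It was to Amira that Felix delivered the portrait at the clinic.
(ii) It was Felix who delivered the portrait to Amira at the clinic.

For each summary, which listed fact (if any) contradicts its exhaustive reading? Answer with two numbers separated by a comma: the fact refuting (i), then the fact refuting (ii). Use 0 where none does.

(i): focus "Amira". No fact shares same agent, thing, setting (Felix / the portrait / at the clinic) with a different recipient. 0.
(ii): focus "Felix". Looking for same thing, recipient, setting (the portrait / Amira / at the clinic) with some other agent — fact (3) has Naomi there. Refuted.

0, 3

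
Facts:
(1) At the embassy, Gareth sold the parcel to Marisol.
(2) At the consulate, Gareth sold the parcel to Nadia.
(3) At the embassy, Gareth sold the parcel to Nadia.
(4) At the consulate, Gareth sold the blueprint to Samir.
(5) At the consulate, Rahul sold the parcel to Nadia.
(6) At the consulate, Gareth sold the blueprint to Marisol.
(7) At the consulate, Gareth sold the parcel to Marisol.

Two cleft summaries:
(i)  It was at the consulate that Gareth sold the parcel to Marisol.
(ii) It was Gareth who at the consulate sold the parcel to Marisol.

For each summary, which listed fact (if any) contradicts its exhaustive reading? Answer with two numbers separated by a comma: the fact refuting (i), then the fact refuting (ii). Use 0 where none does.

(i): focus "at the consulate". Looking for Gareth as agent and the parcel as thing and Marisol as recipient with some other setting — fact (1) has at the embassy there. Refuted.
(ii): focus "Gareth". No fact shares the parcel as thing and Marisol as recipient and at the consulate as setting with a different agent. 0.

1, 0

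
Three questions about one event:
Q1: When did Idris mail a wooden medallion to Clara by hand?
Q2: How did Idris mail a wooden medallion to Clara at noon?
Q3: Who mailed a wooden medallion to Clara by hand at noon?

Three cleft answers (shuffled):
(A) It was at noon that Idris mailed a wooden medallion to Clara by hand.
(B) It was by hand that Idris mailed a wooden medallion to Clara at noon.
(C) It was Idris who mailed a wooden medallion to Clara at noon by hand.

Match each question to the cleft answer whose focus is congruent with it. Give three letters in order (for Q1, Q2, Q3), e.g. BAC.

Q1 asks about the time; cleft (A) focuses "at noon", which is the time — so Q1 → A.
Q2 asks about the manner; cleft (B) focuses "by hand", which is the manner — so Q2 → B.
Q3 asks about the subject (agent); cleft (C) focuses "Idris", which is the subject (agent) — so Q3 → C.
Mapping: Q1→A, Q2→B, Q3→C.

ABC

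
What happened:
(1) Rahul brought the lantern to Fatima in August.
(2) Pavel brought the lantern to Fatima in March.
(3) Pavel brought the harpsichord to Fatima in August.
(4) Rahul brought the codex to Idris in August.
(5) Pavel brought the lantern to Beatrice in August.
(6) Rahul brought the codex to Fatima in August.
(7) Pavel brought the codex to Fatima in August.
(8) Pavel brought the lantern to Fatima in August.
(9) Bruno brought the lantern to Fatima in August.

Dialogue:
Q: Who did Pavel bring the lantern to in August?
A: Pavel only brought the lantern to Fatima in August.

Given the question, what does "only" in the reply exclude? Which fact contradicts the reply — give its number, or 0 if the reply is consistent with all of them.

Answering "Who did ... to ...?" puts focus on the recipient — here, "Fatima".
"Only" then excludes alternative recipients while the background — same agent, thing, setting (Pavel / the lantern / in August) — is held fixed.
Fact (5) keeps same agent, thing, setting (Pavel / the lantern / in August) but has recipient = Beatrice; that refutes the reply.
(Fact (3) would refute a reading with focus on the thing — but that is not what the question asks.)

5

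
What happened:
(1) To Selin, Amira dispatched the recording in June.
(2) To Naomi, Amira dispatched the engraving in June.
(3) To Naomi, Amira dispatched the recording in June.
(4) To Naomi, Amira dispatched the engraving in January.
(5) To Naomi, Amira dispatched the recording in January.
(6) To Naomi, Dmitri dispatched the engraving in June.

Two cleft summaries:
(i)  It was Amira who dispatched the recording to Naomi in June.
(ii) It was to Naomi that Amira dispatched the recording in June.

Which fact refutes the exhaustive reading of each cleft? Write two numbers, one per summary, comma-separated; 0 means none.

(i): focus "Amira". No fact shares same thing, recipient, setting (the recording / Naomi / in June) with a different agent. 0.
(ii): focus "Naomi". Looking for same agent, thing, setting (Amira / the recording / in June) with some other recipient — fact (1) has Selin there. Refuted.

0, 1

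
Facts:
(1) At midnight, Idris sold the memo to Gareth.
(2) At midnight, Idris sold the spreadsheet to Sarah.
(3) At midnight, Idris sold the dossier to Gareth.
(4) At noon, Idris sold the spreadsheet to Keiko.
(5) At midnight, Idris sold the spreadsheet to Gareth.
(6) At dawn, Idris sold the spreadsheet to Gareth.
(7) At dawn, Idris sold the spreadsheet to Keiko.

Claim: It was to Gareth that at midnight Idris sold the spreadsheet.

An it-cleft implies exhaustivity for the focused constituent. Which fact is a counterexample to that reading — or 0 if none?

The cleft puts "Gareth" in focus and presupposes the open proposition with agent = Idris, thing = the spreadsheet, setting = at midnight.
Exhaustivity: Gareth is the only recipient satisfying that background.
But fact (2) also has agent = Idris, thing = the spreadsheet, setting = at midnight, with recipient = Sarah — so the exhaustive reading fails.

2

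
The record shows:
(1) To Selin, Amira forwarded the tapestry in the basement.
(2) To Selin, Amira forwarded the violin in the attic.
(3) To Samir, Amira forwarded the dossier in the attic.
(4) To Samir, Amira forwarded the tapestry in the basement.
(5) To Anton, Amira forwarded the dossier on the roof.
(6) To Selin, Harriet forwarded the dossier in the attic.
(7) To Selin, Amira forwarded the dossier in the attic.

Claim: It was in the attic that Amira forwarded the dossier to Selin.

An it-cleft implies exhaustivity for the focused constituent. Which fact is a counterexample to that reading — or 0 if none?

0

Focus of the cleft: "in the attic" (the setting). Presupposed background: Amira as agent and the dossier as thing and Selin as recipient.
The exhaustive reading says no other setting fits that background.
Every other fact differs from the presupposition on some backgrounded slot, so none challenges the exhaustivity.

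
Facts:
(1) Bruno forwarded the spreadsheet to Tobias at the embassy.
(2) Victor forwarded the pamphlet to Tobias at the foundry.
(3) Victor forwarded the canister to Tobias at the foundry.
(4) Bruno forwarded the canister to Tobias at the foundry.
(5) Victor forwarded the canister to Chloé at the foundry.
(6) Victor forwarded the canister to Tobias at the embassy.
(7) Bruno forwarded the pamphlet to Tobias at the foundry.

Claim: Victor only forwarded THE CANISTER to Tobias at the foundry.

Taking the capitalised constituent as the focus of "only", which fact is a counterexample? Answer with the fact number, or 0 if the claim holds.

Focus (in capitals) is "the canister" — the thing. "Only" excludes alternative things while holding fixed same agent, recipient, setting (Victor / Tobias / at the foundry).
Fact (2) shares the background but differs in thing (the pamphlet) — a counterexample.

2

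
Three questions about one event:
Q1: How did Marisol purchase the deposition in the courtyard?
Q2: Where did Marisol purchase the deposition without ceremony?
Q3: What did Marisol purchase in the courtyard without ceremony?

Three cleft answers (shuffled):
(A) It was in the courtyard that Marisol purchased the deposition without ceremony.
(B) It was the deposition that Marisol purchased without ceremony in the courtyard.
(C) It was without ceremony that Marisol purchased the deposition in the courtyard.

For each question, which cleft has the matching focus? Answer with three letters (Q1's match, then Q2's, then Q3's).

CAB

Q1 asks about the manner; cleft (C) focuses "without ceremony", which is the manner — so Q1 → C.
Q2 asks about the location; cleft (A) focuses "in the courtyard", which is the location — so Q2 → A.
Q3 asks about the direct object; cleft (B) focuses "the deposition", which is the direct object — so Q3 → B.
Mapping: Q1→C, Q2→A, Q3→B.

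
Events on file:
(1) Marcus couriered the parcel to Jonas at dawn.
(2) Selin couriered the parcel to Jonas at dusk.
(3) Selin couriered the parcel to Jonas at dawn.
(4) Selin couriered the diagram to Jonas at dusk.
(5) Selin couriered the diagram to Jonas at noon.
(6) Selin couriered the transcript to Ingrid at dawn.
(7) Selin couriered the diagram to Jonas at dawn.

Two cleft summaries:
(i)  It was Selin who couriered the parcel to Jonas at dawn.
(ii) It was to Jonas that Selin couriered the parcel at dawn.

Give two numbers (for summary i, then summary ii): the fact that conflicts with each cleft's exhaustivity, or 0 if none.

1, 0

Summary (i) focuses "Selin" (the agent); background same thing, recipient, setting (the parcel / Jonas / at dawn). Fact (1) matches that background with agent = Marcus — refutes (i).
Summary (ii) focuses "Jonas" (the recipient); background same agent, thing, setting (Selin / the parcel / at dawn). No fact matches that background with a different recipient, so 0.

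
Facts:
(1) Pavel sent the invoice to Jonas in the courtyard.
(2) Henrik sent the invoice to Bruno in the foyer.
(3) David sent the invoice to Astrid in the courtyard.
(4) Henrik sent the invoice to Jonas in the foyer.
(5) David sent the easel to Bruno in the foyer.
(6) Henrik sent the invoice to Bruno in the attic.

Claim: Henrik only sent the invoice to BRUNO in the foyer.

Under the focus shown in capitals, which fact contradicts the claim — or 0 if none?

4

The capitals mark "Bruno" as focus. So "only" rules out other recipients, with the rest (Henrik as agent and the invoice as thing and in the foyer as setting) as background.
Fact (4) matches on Henrik as agent and the invoice as thing and in the foyer as setting, but has recipient = Jonas instead. That refutes the claim.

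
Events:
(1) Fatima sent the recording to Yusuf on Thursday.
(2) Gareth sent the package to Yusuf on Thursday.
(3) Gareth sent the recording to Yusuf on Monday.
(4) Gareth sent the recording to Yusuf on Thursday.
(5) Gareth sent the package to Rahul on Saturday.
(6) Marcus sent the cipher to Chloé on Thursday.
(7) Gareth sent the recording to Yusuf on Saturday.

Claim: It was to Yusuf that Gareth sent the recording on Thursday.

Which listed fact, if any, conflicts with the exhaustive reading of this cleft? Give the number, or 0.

The cleft puts "Yusuf" in focus and presupposes the open proposition with agent = Gareth, thing = the recording, setting = on Thursday.
The exhaustive reading says no other recipient fits that background.
No listed fact matches the background with a different recipient. Exhaustivity holds.

0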